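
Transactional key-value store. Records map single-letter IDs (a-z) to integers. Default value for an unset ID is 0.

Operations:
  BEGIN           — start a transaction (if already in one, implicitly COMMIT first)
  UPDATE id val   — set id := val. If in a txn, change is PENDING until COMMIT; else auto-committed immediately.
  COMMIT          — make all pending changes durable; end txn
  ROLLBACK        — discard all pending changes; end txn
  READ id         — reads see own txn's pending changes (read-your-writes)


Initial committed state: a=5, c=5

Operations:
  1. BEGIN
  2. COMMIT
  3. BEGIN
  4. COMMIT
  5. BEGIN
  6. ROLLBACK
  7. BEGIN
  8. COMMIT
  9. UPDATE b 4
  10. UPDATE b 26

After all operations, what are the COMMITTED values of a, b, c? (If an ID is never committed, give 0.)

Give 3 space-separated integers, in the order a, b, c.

Initial committed: {a=5, c=5}
Op 1: BEGIN: in_txn=True, pending={}
Op 2: COMMIT: merged [] into committed; committed now {a=5, c=5}
Op 3: BEGIN: in_txn=True, pending={}
Op 4: COMMIT: merged [] into committed; committed now {a=5, c=5}
Op 5: BEGIN: in_txn=True, pending={}
Op 6: ROLLBACK: discarded pending []; in_txn=False
Op 7: BEGIN: in_txn=True, pending={}
Op 8: COMMIT: merged [] into committed; committed now {a=5, c=5}
Op 9: UPDATE b=4 (auto-commit; committed b=4)
Op 10: UPDATE b=26 (auto-commit; committed b=26)
Final committed: {a=5, b=26, c=5}

Answer: 5 26 5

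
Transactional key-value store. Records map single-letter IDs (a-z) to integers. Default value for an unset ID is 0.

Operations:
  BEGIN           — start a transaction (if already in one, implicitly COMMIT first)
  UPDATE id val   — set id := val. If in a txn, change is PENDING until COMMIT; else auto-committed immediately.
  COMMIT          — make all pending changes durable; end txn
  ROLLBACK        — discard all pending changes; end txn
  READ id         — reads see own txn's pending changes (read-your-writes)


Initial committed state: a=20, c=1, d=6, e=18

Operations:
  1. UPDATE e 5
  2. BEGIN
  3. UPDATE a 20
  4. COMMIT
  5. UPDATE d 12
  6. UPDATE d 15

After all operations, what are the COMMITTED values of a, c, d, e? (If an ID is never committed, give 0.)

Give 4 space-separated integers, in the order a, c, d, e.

Answer: 20 1 15 5

Derivation:
Initial committed: {a=20, c=1, d=6, e=18}
Op 1: UPDATE e=5 (auto-commit; committed e=5)
Op 2: BEGIN: in_txn=True, pending={}
Op 3: UPDATE a=20 (pending; pending now {a=20})
Op 4: COMMIT: merged ['a'] into committed; committed now {a=20, c=1, d=6, e=5}
Op 5: UPDATE d=12 (auto-commit; committed d=12)
Op 6: UPDATE d=15 (auto-commit; committed d=15)
Final committed: {a=20, c=1, d=15, e=5}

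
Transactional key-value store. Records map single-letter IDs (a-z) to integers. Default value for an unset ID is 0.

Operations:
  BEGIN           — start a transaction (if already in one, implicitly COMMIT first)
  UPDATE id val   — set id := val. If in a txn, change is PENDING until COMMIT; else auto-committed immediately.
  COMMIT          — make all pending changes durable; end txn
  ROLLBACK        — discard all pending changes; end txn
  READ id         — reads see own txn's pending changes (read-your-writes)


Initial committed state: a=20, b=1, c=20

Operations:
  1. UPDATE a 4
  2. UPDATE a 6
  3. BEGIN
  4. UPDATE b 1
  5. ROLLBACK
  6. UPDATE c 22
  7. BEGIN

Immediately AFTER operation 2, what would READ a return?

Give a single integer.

Initial committed: {a=20, b=1, c=20}
Op 1: UPDATE a=4 (auto-commit; committed a=4)
Op 2: UPDATE a=6 (auto-commit; committed a=6)
After op 2: visible(a) = 6 (pending={}, committed={a=6, b=1, c=20})

Answer: 6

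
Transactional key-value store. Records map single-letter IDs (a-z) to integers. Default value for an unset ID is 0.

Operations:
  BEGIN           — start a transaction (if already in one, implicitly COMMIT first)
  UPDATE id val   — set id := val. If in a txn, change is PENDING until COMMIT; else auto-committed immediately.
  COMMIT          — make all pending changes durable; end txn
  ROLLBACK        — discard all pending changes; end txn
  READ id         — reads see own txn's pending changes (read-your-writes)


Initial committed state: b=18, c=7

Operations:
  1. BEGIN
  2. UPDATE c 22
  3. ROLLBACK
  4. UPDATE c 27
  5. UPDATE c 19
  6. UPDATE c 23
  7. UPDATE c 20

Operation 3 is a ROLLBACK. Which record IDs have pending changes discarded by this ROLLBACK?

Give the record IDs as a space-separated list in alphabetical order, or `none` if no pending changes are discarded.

Answer: c

Derivation:
Initial committed: {b=18, c=7}
Op 1: BEGIN: in_txn=True, pending={}
Op 2: UPDATE c=22 (pending; pending now {c=22})
Op 3: ROLLBACK: discarded pending ['c']; in_txn=False
Op 4: UPDATE c=27 (auto-commit; committed c=27)
Op 5: UPDATE c=19 (auto-commit; committed c=19)
Op 6: UPDATE c=23 (auto-commit; committed c=23)
Op 7: UPDATE c=20 (auto-commit; committed c=20)
ROLLBACK at op 3 discards: ['c']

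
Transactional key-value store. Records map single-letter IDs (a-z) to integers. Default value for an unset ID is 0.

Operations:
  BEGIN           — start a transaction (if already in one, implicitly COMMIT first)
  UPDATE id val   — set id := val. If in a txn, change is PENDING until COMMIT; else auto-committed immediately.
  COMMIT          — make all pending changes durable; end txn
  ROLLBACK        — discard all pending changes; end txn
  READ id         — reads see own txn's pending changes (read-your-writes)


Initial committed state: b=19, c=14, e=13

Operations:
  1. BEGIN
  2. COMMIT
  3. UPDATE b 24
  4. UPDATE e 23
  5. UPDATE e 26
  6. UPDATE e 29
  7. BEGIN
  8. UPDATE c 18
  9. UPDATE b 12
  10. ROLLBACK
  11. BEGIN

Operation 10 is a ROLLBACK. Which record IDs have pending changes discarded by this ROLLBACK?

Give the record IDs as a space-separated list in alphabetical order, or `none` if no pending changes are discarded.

Answer: b c

Derivation:
Initial committed: {b=19, c=14, e=13}
Op 1: BEGIN: in_txn=True, pending={}
Op 2: COMMIT: merged [] into committed; committed now {b=19, c=14, e=13}
Op 3: UPDATE b=24 (auto-commit; committed b=24)
Op 4: UPDATE e=23 (auto-commit; committed e=23)
Op 5: UPDATE e=26 (auto-commit; committed e=26)
Op 6: UPDATE e=29 (auto-commit; committed e=29)
Op 7: BEGIN: in_txn=True, pending={}
Op 8: UPDATE c=18 (pending; pending now {c=18})
Op 9: UPDATE b=12 (pending; pending now {b=12, c=18})
Op 10: ROLLBACK: discarded pending ['b', 'c']; in_txn=False
Op 11: BEGIN: in_txn=True, pending={}
ROLLBACK at op 10 discards: ['b', 'c']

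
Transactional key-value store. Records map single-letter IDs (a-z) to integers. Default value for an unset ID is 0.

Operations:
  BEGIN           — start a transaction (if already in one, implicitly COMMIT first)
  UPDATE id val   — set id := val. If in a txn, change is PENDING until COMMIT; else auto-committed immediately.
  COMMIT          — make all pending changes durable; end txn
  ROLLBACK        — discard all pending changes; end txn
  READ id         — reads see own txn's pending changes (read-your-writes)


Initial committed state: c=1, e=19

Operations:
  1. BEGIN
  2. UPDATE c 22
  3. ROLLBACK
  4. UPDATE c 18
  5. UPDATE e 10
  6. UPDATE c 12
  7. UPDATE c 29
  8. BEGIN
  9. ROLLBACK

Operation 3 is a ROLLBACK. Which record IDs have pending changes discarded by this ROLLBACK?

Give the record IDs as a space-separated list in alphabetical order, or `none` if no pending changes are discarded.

Initial committed: {c=1, e=19}
Op 1: BEGIN: in_txn=True, pending={}
Op 2: UPDATE c=22 (pending; pending now {c=22})
Op 3: ROLLBACK: discarded pending ['c']; in_txn=False
Op 4: UPDATE c=18 (auto-commit; committed c=18)
Op 5: UPDATE e=10 (auto-commit; committed e=10)
Op 6: UPDATE c=12 (auto-commit; committed c=12)
Op 7: UPDATE c=29 (auto-commit; committed c=29)
Op 8: BEGIN: in_txn=True, pending={}
Op 9: ROLLBACK: discarded pending []; in_txn=False
ROLLBACK at op 3 discards: ['c']

Answer: c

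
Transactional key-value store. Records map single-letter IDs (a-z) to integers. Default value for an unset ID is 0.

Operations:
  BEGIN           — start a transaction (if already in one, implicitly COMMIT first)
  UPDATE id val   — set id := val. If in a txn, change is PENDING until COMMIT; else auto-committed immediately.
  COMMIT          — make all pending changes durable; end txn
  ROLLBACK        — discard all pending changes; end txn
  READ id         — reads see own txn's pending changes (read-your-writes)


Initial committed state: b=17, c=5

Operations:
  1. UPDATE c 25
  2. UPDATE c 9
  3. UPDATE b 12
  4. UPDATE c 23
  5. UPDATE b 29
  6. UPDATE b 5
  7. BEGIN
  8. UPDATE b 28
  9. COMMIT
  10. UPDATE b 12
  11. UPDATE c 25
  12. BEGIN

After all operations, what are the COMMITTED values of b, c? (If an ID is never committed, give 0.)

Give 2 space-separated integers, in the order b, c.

Answer: 12 25

Derivation:
Initial committed: {b=17, c=5}
Op 1: UPDATE c=25 (auto-commit; committed c=25)
Op 2: UPDATE c=9 (auto-commit; committed c=9)
Op 3: UPDATE b=12 (auto-commit; committed b=12)
Op 4: UPDATE c=23 (auto-commit; committed c=23)
Op 5: UPDATE b=29 (auto-commit; committed b=29)
Op 6: UPDATE b=5 (auto-commit; committed b=5)
Op 7: BEGIN: in_txn=True, pending={}
Op 8: UPDATE b=28 (pending; pending now {b=28})
Op 9: COMMIT: merged ['b'] into committed; committed now {b=28, c=23}
Op 10: UPDATE b=12 (auto-commit; committed b=12)
Op 11: UPDATE c=25 (auto-commit; committed c=25)
Op 12: BEGIN: in_txn=True, pending={}
Final committed: {b=12, c=25}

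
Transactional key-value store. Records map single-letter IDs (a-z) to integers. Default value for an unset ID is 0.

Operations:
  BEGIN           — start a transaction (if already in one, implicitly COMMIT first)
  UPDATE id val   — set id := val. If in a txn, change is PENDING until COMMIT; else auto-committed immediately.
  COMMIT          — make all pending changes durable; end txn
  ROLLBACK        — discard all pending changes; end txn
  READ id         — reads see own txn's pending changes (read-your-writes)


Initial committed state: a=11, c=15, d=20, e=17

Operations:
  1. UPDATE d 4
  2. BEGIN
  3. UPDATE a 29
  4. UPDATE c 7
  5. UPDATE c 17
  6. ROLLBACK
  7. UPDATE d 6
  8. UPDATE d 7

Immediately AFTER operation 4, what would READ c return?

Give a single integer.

Initial committed: {a=11, c=15, d=20, e=17}
Op 1: UPDATE d=4 (auto-commit; committed d=4)
Op 2: BEGIN: in_txn=True, pending={}
Op 3: UPDATE a=29 (pending; pending now {a=29})
Op 4: UPDATE c=7 (pending; pending now {a=29, c=7})
After op 4: visible(c) = 7 (pending={a=29, c=7}, committed={a=11, c=15, d=4, e=17})

Answer: 7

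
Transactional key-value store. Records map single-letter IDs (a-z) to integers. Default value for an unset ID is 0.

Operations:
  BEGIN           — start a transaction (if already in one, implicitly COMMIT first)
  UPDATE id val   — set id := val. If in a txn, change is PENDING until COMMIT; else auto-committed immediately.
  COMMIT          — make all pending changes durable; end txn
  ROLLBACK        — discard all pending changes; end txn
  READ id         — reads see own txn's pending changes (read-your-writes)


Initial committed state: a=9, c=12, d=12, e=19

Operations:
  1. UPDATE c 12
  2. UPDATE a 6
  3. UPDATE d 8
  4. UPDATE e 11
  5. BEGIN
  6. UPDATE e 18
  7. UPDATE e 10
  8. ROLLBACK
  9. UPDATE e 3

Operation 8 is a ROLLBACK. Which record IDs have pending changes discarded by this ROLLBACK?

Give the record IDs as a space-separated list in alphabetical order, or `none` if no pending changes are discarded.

Initial committed: {a=9, c=12, d=12, e=19}
Op 1: UPDATE c=12 (auto-commit; committed c=12)
Op 2: UPDATE a=6 (auto-commit; committed a=6)
Op 3: UPDATE d=8 (auto-commit; committed d=8)
Op 4: UPDATE e=11 (auto-commit; committed e=11)
Op 5: BEGIN: in_txn=True, pending={}
Op 6: UPDATE e=18 (pending; pending now {e=18})
Op 7: UPDATE e=10 (pending; pending now {e=10})
Op 8: ROLLBACK: discarded pending ['e']; in_txn=False
Op 9: UPDATE e=3 (auto-commit; committed e=3)
ROLLBACK at op 8 discards: ['e']

Answer: e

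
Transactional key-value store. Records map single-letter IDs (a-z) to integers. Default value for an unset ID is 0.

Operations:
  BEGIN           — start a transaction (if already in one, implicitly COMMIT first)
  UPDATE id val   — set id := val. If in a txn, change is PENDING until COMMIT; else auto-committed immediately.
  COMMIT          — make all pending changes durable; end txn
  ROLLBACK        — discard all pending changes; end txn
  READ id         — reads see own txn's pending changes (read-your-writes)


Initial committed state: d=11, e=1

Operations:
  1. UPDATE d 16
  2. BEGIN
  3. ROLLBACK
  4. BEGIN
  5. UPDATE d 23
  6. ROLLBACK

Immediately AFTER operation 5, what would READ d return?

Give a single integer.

Answer: 23

Derivation:
Initial committed: {d=11, e=1}
Op 1: UPDATE d=16 (auto-commit; committed d=16)
Op 2: BEGIN: in_txn=True, pending={}
Op 3: ROLLBACK: discarded pending []; in_txn=False
Op 4: BEGIN: in_txn=True, pending={}
Op 5: UPDATE d=23 (pending; pending now {d=23})
After op 5: visible(d) = 23 (pending={d=23}, committed={d=16, e=1})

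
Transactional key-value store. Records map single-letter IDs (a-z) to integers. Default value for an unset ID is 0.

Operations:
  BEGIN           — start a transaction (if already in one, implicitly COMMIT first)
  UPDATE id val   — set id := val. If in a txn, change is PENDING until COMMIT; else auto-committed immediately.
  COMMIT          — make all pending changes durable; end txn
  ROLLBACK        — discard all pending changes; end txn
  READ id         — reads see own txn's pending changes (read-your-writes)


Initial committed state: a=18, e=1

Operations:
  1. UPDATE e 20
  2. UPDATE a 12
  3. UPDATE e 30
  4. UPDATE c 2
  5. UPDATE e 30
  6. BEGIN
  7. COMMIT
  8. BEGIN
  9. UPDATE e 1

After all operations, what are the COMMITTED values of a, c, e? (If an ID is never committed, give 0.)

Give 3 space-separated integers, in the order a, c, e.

Answer: 12 2 30

Derivation:
Initial committed: {a=18, e=1}
Op 1: UPDATE e=20 (auto-commit; committed e=20)
Op 2: UPDATE a=12 (auto-commit; committed a=12)
Op 3: UPDATE e=30 (auto-commit; committed e=30)
Op 4: UPDATE c=2 (auto-commit; committed c=2)
Op 5: UPDATE e=30 (auto-commit; committed e=30)
Op 6: BEGIN: in_txn=True, pending={}
Op 7: COMMIT: merged [] into committed; committed now {a=12, c=2, e=30}
Op 8: BEGIN: in_txn=True, pending={}
Op 9: UPDATE e=1 (pending; pending now {e=1})
Final committed: {a=12, c=2, e=30}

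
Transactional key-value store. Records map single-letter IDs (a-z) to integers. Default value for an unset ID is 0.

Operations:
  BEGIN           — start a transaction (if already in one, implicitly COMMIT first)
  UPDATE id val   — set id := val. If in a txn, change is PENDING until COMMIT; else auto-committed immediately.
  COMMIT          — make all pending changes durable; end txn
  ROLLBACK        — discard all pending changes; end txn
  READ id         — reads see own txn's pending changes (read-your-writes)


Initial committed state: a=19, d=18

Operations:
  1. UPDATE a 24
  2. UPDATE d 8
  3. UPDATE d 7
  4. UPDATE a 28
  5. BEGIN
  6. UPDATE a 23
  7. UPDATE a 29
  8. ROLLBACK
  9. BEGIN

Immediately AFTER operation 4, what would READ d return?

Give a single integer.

Initial committed: {a=19, d=18}
Op 1: UPDATE a=24 (auto-commit; committed a=24)
Op 2: UPDATE d=8 (auto-commit; committed d=8)
Op 3: UPDATE d=7 (auto-commit; committed d=7)
Op 4: UPDATE a=28 (auto-commit; committed a=28)
After op 4: visible(d) = 7 (pending={}, committed={a=28, d=7})

Answer: 7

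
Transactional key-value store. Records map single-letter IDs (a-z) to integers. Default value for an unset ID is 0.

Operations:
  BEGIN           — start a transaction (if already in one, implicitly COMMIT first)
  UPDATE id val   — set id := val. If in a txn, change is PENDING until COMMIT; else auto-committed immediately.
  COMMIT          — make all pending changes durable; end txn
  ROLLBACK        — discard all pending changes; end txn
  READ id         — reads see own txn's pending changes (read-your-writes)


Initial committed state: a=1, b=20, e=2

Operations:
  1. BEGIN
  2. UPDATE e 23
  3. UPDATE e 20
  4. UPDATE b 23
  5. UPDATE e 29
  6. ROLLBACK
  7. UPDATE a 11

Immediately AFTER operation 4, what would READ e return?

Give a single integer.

Answer: 20

Derivation:
Initial committed: {a=1, b=20, e=2}
Op 1: BEGIN: in_txn=True, pending={}
Op 2: UPDATE e=23 (pending; pending now {e=23})
Op 3: UPDATE e=20 (pending; pending now {e=20})
Op 4: UPDATE b=23 (pending; pending now {b=23, e=20})
After op 4: visible(e) = 20 (pending={b=23, e=20}, committed={a=1, b=20, e=2})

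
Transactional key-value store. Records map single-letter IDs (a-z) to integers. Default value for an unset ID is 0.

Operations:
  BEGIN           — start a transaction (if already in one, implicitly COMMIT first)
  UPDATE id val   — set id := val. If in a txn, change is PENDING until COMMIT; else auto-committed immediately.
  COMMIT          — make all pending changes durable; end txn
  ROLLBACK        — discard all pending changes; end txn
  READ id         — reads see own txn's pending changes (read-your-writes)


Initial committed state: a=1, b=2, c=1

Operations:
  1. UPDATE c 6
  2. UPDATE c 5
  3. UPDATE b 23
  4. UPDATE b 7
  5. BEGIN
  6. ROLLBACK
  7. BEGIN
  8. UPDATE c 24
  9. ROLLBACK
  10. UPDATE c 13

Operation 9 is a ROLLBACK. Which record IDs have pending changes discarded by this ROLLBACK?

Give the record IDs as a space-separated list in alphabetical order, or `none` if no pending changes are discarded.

Answer: c

Derivation:
Initial committed: {a=1, b=2, c=1}
Op 1: UPDATE c=6 (auto-commit; committed c=6)
Op 2: UPDATE c=5 (auto-commit; committed c=5)
Op 3: UPDATE b=23 (auto-commit; committed b=23)
Op 4: UPDATE b=7 (auto-commit; committed b=7)
Op 5: BEGIN: in_txn=True, pending={}
Op 6: ROLLBACK: discarded pending []; in_txn=False
Op 7: BEGIN: in_txn=True, pending={}
Op 8: UPDATE c=24 (pending; pending now {c=24})
Op 9: ROLLBACK: discarded pending ['c']; in_txn=False
Op 10: UPDATE c=13 (auto-commit; committed c=13)
ROLLBACK at op 9 discards: ['c']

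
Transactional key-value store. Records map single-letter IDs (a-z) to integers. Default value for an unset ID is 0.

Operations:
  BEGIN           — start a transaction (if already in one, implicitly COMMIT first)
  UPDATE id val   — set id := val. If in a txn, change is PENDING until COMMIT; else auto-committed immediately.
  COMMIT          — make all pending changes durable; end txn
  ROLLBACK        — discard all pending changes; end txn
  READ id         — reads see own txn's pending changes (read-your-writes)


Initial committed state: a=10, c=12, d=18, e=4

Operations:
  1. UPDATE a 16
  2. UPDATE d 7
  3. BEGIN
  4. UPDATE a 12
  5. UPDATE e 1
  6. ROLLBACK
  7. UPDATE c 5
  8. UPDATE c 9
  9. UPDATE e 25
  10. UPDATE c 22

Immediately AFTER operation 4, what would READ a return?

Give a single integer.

Initial committed: {a=10, c=12, d=18, e=4}
Op 1: UPDATE a=16 (auto-commit; committed a=16)
Op 2: UPDATE d=7 (auto-commit; committed d=7)
Op 3: BEGIN: in_txn=True, pending={}
Op 4: UPDATE a=12 (pending; pending now {a=12})
After op 4: visible(a) = 12 (pending={a=12}, committed={a=16, c=12, d=7, e=4})

Answer: 12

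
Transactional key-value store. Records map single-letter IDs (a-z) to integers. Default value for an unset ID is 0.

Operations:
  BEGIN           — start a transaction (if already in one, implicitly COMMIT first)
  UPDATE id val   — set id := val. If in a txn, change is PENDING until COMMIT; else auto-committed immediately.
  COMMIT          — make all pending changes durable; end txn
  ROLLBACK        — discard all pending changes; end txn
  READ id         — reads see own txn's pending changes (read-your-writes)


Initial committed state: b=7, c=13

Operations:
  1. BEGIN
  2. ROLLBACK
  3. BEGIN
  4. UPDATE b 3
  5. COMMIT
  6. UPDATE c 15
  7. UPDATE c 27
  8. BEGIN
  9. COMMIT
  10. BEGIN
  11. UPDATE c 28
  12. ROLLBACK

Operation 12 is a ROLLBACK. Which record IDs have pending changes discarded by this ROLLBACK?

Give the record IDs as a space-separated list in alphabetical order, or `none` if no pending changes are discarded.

Answer: c

Derivation:
Initial committed: {b=7, c=13}
Op 1: BEGIN: in_txn=True, pending={}
Op 2: ROLLBACK: discarded pending []; in_txn=False
Op 3: BEGIN: in_txn=True, pending={}
Op 4: UPDATE b=3 (pending; pending now {b=3})
Op 5: COMMIT: merged ['b'] into committed; committed now {b=3, c=13}
Op 6: UPDATE c=15 (auto-commit; committed c=15)
Op 7: UPDATE c=27 (auto-commit; committed c=27)
Op 8: BEGIN: in_txn=True, pending={}
Op 9: COMMIT: merged [] into committed; committed now {b=3, c=27}
Op 10: BEGIN: in_txn=True, pending={}
Op 11: UPDATE c=28 (pending; pending now {c=28})
Op 12: ROLLBACK: discarded pending ['c']; in_txn=False
ROLLBACK at op 12 discards: ['c']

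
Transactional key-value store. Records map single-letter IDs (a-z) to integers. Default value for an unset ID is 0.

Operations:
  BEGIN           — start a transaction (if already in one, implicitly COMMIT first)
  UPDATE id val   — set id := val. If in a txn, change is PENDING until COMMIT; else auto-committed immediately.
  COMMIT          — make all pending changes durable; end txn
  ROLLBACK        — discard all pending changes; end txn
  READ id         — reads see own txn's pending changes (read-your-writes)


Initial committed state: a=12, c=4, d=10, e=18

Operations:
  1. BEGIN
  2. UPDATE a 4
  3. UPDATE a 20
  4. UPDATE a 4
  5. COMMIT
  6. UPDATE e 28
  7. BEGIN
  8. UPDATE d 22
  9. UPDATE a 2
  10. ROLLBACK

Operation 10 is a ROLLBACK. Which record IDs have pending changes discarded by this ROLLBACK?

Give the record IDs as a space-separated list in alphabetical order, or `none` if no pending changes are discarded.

Answer: a d

Derivation:
Initial committed: {a=12, c=4, d=10, e=18}
Op 1: BEGIN: in_txn=True, pending={}
Op 2: UPDATE a=4 (pending; pending now {a=4})
Op 3: UPDATE a=20 (pending; pending now {a=20})
Op 4: UPDATE a=4 (pending; pending now {a=4})
Op 5: COMMIT: merged ['a'] into committed; committed now {a=4, c=4, d=10, e=18}
Op 6: UPDATE e=28 (auto-commit; committed e=28)
Op 7: BEGIN: in_txn=True, pending={}
Op 8: UPDATE d=22 (pending; pending now {d=22})
Op 9: UPDATE a=2 (pending; pending now {a=2, d=22})
Op 10: ROLLBACK: discarded pending ['a', 'd']; in_txn=False
ROLLBACK at op 10 discards: ['a', 'd']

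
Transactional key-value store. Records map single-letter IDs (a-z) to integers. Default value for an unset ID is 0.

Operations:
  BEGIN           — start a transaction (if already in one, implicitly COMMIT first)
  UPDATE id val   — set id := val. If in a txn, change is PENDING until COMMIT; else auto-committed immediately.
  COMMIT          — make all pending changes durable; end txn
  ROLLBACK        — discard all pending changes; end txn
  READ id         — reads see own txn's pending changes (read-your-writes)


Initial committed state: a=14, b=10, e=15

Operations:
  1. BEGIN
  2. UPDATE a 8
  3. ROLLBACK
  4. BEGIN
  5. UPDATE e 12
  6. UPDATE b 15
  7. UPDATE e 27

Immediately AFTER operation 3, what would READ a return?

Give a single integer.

Answer: 14

Derivation:
Initial committed: {a=14, b=10, e=15}
Op 1: BEGIN: in_txn=True, pending={}
Op 2: UPDATE a=8 (pending; pending now {a=8})
Op 3: ROLLBACK: discarded pending ['a']; in_txn=False
After op 3: visible(a) = 14 (pending={}, committed={a=14, b=10, e=15})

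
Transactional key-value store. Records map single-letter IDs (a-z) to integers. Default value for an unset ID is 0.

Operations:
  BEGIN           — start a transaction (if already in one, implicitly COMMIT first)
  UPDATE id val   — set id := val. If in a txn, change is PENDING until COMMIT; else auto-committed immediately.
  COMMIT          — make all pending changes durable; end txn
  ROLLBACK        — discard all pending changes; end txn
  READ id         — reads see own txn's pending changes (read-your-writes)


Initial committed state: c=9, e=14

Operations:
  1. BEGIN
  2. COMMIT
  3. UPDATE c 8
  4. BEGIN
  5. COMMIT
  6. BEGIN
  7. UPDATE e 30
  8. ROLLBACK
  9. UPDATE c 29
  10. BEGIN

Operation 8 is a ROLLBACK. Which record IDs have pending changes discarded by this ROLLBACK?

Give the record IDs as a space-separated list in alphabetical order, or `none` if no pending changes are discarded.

Answer: e

Derivation:
Initial committed: {c=9, e=14}
Op 1: BEGIN: in_txn=True, pending={}
Op 2: COMMIT: merged [] into committed; committed now {c=9, e=14}
Op 3: UPDATE c=8 (auto-commit; committed c=8)
Op 4: BEGIN: in_txn=True, pending={}
Op 5: COMMIT: merged [] into committed; committed now {c=8, e=14}
Op 6: BEGIN: in_txn=True, pending={}
Op 7: UPDATE e=30 (pending; pending now {e=30})
Op 8: ROLLBACK: discarded pending ['e']; in_txn=False
Op 9: UPDATE c=29 (auto-commit; committed c=29)
Op 10: BEGIN: in_txn=True, pending={}
ROLLBACK at op 8 discards: ['e']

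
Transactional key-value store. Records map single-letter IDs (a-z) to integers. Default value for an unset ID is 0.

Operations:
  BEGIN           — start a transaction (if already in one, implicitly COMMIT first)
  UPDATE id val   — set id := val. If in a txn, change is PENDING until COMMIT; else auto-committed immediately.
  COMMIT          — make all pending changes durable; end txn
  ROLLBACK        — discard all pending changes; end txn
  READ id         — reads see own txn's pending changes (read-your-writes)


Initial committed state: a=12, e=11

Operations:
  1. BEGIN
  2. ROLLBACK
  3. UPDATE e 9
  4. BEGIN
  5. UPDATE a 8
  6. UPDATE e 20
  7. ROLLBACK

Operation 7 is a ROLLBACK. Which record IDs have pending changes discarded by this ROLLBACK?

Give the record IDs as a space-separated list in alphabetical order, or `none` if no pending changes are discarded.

Answer: a e

Derivation:
Initial committed: {a=12, e=11}
Op 1: BEGIN: in_txn=True, pending={}
Op 2: ROLLBACK: discarded pending []; in_txn=False
Op 3: UPDATE e=9 (auto-commit; committed e=9)
Op 4: BEGIN: in_txn=True, pending={}
Op 5: UPDATE a=8 (pending; pending now {a=8})
Op 6: UPDATE e=20 (pending; pending now {a=8, e=20})
Op 7: ROLLBACK: discarded pending ['a', 'e']; in_txn=False
ROLLBACK at op 7 discards: ['a', 'e']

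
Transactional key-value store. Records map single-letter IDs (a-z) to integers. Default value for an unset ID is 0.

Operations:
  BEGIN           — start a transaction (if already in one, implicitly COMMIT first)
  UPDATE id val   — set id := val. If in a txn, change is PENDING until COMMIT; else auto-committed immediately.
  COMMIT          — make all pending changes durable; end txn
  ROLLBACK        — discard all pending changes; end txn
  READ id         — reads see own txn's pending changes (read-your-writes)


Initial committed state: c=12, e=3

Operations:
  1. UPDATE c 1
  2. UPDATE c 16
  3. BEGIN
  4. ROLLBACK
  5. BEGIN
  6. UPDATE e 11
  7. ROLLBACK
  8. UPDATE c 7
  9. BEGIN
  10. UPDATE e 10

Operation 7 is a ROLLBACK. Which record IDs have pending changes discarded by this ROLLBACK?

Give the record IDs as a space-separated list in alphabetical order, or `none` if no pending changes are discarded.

Answer: e

Derivation:
Initial committed: {c=12, e=3}
Op 1: UPDATE c=1 (auto-commit; committed c=1)
Op 2: UPDATE c=16 (auto-commit; committed c=16)
Op 3: BEGIN: in_txn=True, pending={}
Op 4: ROLLBACK: discarded pending []; in_txn=False
Op 5: BEGIN: in_txn=True, pending={}
Op 6: UPDATE e=11 (pending; pending now {e=11})
Op 7: ROLLBACK: discarded pending ['e']; in_txn=False
Op 8: UPDATE c=7 (auto-commit; committed c=7)
Op 9: BEGIN: in_txn=True, pending={}
Op 10: UPDATE e=10 (pending; pending now {e=10})
ROLLBACK at op 7 discards: ['e']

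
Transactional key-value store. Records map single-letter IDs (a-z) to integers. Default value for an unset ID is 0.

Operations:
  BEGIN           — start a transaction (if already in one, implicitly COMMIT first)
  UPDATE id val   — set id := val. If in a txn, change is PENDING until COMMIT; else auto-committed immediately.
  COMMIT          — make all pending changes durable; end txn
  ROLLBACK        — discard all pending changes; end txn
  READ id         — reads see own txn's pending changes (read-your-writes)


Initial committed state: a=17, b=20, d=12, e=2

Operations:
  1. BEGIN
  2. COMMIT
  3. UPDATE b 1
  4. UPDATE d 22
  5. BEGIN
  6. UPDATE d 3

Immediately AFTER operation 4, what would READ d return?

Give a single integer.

Initial committed: {a=17, b=20, d=12, e=2}
Op 1: BEGIN: in_txn=True, pending={}
Op 2: COMMIT: merged [] into committed; committed now {a=17, b=20, d=12, e=2}
Op 3: UPDATE b=1 (auto-commit; committed b=1)
Op 4: UPDATE d=22 (auto-commit; committed d=22)
After op 4: visible(d) = 22 (pending={}, committed={a=17, b=1, d=22, e=2})

Answer: 22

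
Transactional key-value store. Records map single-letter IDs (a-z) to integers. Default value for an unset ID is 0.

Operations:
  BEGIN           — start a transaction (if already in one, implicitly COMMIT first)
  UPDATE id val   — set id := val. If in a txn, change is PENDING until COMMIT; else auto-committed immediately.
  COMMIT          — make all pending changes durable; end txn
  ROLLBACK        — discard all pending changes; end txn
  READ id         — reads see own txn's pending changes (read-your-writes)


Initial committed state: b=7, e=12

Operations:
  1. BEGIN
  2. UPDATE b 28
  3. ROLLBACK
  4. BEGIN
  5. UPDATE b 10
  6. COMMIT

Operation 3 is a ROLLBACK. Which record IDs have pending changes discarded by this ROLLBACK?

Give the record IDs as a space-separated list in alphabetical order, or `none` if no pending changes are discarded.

Answer: b

Derivation:
Initial committed: {b=7, e=12}
Op 1: BEGIN: in_txn=True, pending={}
Op 2: UPDATE b=28 (pending; pending now {b=28})
Op 3: ROLLBACK: discarded pending ['b']; in_txn=False
Op 4: BEGIN: in_txn=True, pending={}
Op 5: UPDATE b=10 (pending; pending now {b=10})
Op 6: COMMIT: merged ['b'] into committed; committed now {b=10, e=12}
ROLLBACK at op 3 discards: ['b']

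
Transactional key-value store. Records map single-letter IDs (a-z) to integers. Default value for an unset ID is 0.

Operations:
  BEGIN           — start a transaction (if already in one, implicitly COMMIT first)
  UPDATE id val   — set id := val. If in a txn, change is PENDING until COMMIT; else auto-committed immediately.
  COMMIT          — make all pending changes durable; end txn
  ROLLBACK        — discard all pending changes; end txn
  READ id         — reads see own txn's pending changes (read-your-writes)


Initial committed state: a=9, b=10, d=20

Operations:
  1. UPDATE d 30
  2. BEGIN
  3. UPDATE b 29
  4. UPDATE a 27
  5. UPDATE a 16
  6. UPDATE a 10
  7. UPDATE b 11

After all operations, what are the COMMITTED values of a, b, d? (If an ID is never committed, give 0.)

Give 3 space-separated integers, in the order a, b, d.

Answer: 9 10 30

Derivation:
Initial committed: {a=9, b=10, d=20}
Op 1: UPDATE d=30 (auto-commit; committed d=30)
Op 2: BEGIN: in_txn=True, pending={}
Op 3: UPDATE b=29 (pending; pending now {b=29})
Op 4: UPDATE a=27 (pending; pending now {a=27, b=29})
Op 5: UPDATE a=16 (pending; pending now {a=16, b=29})
Op 6: UPDATE a=10 (pending; pending now {a=10, b=29})
Op 7: UPDATE b=11 (pending; pending now {a=10, b=11})
Final committed: {a=9, b=10, d=30}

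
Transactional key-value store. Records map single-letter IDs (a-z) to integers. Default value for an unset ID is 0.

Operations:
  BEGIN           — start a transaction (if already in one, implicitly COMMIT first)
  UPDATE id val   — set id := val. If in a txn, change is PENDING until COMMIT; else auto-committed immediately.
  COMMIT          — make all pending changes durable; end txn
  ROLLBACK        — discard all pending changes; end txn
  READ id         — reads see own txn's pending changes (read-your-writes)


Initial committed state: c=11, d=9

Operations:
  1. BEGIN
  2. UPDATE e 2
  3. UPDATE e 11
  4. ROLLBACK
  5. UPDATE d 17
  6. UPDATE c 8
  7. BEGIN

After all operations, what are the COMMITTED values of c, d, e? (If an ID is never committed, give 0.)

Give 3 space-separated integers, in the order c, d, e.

Initial committed: {c=11, d=9}
Op 1: BEGIN: in_txn=True, pending={}
Op 2: UPDATE e=2 (pending; pending now {e=2})
Op 3: UPDATE e=11 (pending; pending now {e=11})
Op 4: ROLLBACK: discarded pending ['e']; in_txn=False
Op 5: UPDATE d=17 (auto-commit; committed d=17)
Op 6: UPDATE c=8 (auto-commit; committed c=8)
Op 7: BEGIN: in_txn=True, pending={}
Final committed: {c=8, d=17}

Answer: 8 17 0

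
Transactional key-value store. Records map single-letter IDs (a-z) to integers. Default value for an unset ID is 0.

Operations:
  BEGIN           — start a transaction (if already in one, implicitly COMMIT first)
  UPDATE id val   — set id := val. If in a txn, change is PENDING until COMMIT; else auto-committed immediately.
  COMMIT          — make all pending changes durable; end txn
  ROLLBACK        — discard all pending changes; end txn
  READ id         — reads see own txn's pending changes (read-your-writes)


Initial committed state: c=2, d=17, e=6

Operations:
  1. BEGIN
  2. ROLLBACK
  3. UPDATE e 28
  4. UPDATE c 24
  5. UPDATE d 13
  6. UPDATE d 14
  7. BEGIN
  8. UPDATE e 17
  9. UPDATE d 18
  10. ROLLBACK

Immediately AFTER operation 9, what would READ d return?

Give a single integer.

Answer: 18

Derivation:
Initial committed: {c=2, d=17, e=6}
Op 1: BEGIN: in_txn=True, pending={}
Op 2: ROLLBACK: discarded pending []; in_txn=False
Op 3: UPDATE e=28 (auto-commit; committed e=28)
Op 4: UPDATE c=24 (auto-commit; committed c=24)
Op 5: UPDATE d=13 (auto-commit; committed d=13)
Op 6: UPDATE d=14 (auto-commit; committed d=14)
Op 7: BEGIN: in_txn=True, pending={}
Op 8: UPDATE e=17 (pending; pending now {e=17})
Op 9: UPDATE d=18 (pending; pending now {d=18, e=17})
After op 9: visible(d) = 18 (pending={d=18, e=17}, committed={c=24, d=14, e=28})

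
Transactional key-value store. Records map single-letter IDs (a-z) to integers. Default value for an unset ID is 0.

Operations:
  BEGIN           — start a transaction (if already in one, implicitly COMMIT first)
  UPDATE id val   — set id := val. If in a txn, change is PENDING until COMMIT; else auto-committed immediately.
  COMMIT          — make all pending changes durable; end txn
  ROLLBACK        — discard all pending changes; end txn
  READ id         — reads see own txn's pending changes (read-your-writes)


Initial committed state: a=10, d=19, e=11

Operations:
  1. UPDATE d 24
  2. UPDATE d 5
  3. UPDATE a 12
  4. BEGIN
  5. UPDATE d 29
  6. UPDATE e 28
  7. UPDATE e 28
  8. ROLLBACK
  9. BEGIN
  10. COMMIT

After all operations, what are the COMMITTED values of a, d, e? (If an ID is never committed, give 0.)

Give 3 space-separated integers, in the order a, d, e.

Initial committed: {a=10, d=19, e=11}
Op 1: UPDATE d=24 (auto-commit; committed d=24)
Op 2: UPDATE d=5 (auto-commit; committed d=5)
Op 3: UPDATE a=12 (auto-commit; committed a=12)
Op 4: BEGIN: in_txn=True, pending={}
Op 5: UPDATE d=29 (pending; pending now {d=29})
Op 6: UPDATE e=28 (pending; pending now {d=29, e=28})
Op 7: UPDATE e=28 (pending; pending now {d=29, e=28})
Op 8: ROLLBACK: discarded pending ['d', 'e']; in_txn=False
Op 9: BEGIN: in_txn=True, pending={}
Op 10: COMMIT: merged [] into committed; committed now {a=12, d=5, e=11}
Final committed: {a=12, d=5, e=11}

Answer: 12 5 11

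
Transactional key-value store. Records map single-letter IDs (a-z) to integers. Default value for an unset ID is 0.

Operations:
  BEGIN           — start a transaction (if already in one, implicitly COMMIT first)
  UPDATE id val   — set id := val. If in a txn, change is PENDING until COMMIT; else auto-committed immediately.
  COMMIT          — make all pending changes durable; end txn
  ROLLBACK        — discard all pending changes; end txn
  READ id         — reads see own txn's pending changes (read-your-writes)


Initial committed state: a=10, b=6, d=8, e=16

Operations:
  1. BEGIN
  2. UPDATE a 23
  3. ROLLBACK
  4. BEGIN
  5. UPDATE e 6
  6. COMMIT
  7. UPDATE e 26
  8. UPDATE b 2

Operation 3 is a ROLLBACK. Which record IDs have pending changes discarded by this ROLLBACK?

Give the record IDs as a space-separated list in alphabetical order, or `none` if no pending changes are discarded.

Initial committed: {a=10, b=6, d=8, e=16}
Op 1: BEGIN: in_txn=True, pending={}
Op 2: UPDATE a=23 (pending; pending now {a=23})
Op 3: ROLLBACK: discarded pending ['a']; in_txn=False
Op 4: BEGIN: in_txn=True, pending={}
Op 5: UPDATE e=6 (pending; pending now {e=6})
Op 6: COMMIT: merged ['e'] into committed; committed now {a=10, b=6, d=8, e=6}
Op 7: UPDATE e=26 (auto-commit; committed e=26)
Op 8: UPDATE b=2 (auto-commit; committed b=2)
ROLLBACK at op 3 discards: ['a']

Answer: a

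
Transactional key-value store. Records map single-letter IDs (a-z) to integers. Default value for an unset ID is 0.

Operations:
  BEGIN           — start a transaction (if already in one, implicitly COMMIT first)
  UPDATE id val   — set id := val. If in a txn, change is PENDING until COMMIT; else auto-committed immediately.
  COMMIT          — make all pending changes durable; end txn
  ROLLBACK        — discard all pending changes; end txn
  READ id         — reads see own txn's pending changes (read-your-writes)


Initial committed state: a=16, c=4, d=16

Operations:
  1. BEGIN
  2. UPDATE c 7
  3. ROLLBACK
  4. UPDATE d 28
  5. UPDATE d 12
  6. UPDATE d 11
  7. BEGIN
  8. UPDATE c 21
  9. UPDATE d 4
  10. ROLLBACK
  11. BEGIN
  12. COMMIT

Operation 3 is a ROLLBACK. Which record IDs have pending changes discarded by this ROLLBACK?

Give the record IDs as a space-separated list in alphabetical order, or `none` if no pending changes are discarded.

Answer: c

Derivation:
Initial committed: {a=16, c=4, d=16}
Op 1: BEGIN: in_txn=True, pending={}
Op 2: UPDATE c=7 (pending; pending now {c=7})
Op 3: ROLLBACK: discarded pending ['c']; in_txn=False
Op 4: UPDATE d=28 (auto-commit; committed d=28)
Op 5: UPDATE d=12 (auto-commit; committed d=12)
Op 6: UPDATE d=11 (auto-commit; committed d=11)
Op 7: BEGIN: in_txn=True, pending={}
Op 8: UPDATE c=21 (pending; pending now {c=21})
Op 9: UPDATE d=4 (pending; pending now {c=21, d=4})
Op 10: ROLLBACK: discarded pending ['c', 'd']; in_txn=False
Op 11: BEGIN: in_txn=True, pending={}
Op 12: COMMIT: merged [] into committed; committed now {a=16, c=4, d=11}
ROLLBACK at op 3 discards: ['c']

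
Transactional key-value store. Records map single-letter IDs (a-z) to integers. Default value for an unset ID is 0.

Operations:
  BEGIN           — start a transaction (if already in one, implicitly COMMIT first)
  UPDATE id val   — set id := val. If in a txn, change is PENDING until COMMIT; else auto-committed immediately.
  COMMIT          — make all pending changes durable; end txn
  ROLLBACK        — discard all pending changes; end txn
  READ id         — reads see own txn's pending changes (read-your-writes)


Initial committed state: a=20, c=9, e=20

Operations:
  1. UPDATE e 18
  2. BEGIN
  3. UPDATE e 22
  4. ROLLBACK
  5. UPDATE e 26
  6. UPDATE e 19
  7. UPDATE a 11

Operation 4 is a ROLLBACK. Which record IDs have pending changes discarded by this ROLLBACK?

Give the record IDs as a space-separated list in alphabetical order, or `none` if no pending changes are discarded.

Answer: e

Derivation:
Initial committed: {a=20, c=9, e=20}
Op 1: UPDATE e=18 (auto-commit; committed e=18)
Op 2: BEGIN: in_txn=True, pending={}
Op 3: UPDATE e=22 (pending; pending now {e=22})
Op 4: ROLLBACK: discarded pending ['e']; in_txn=False
Op 5: UPDATE e=26 (auto-commit; committed e=26)
Op 6: UPDATE e=19 (auto-commit; committed e=19)
Op 7: UPDATE a=11 (auto-commit; committed a=11)
ROLLBACK at op 4 discards: ['e']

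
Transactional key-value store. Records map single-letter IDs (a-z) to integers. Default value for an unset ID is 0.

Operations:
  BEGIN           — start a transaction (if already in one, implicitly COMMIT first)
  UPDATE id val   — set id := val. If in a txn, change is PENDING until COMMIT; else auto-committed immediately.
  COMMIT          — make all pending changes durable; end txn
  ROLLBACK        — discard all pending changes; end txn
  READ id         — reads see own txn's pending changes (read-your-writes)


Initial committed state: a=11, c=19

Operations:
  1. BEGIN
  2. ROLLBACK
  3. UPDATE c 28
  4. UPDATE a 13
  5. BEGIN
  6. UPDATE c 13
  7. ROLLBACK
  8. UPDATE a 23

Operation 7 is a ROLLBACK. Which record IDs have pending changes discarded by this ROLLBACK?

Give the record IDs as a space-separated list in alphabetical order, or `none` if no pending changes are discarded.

Answer: c

Derivation:
Initial committed: {a=11, c=19}
Op 1: BEGIN: in_txn=True, pending={}
Op 2: ROLLBACK: discarded pending []; in_txn=False
Op 3: UPDATE c=28 (auto-commit; committed c=28)
Op 4: UPDATE a=13 (auto-commit; committed a=13)
Op 5: BEGIN: in_txn=True, pending={}
Op 6: UPDATE c=13 (pending; pending now {c=13})
Op 7: ROLLBACK: discarded pending ['c']; in_txn=False
Op 8: UPDATE a=23 (auto-commit; committed a=23)
ROLLBACK at op 7 discards: ['c']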